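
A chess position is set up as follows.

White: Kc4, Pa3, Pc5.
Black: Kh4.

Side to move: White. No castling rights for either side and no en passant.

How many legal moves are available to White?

9

White to move; king on c4.
In check: no.
Legal moves: Kd5, Kb5, Kd4, Kb4, Kd3, Kc3, Kb3, c6, a4.
Count: 9.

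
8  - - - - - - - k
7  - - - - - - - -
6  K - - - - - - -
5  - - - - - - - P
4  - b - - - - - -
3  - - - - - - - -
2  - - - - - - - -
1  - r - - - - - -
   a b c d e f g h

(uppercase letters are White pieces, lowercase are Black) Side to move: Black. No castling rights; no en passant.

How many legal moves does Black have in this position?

Black to move; king on h8.
In check: no.
Legal moves: Kg8, Kh7, Kg7, Bf8, Be7, Bd6, Bc5, Ba5, Bc3, Ba3, Bd2, Be1, Rb3, Rb2, Rh1, Rg1, Rf1, Re1, Rd1, Rc1, Ra1+.
Count: 21.

21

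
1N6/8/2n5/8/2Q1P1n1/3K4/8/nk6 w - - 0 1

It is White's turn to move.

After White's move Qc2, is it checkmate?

After Qc2: black king on b1; in check: yes, from the white queen on c2.
Black has 1 legal reply: Nxc2.
In check but a legal move exists → not checkmate.

no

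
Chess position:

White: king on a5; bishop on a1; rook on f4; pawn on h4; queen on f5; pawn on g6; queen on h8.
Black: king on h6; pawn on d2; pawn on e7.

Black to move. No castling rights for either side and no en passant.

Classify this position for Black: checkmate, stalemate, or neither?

Black to move; black king on h6.
In check: yes, from the white queen on h8.
King squares — g5: attacked by Ph4; h5: attacked by Qf5; g6: attacked by Qf5; g7: attacked by Ba1; h7: attacked by Pg6.
Legal moves for Black: none.
In check with no legal moves → checkmate.

checkmate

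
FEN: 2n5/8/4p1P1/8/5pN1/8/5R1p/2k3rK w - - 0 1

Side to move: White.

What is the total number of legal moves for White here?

White to move; king on h1.
In check: yes, from the black rook on g1.
Legal moves: Kxh2.
Count: 1.

1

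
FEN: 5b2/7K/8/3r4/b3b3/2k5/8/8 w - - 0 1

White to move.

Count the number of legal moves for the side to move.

2

White to move; king on h7.
In check: yes, from the black bishop on e4.
Legal moves: Kh8, Kg8.
Count: 2.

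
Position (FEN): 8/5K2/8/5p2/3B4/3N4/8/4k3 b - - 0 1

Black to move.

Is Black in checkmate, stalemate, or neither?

neither

Black to move; black king on e1.
In check: yes, from the white knight on d3.
King squares — d1: available; f1: available; d2: available; e2: available; f2: attacked by Nd3.
Legal moves for Black: Ke2, Kd2, Kf1, Kd1.
Black is in check but has 4 legal moves → neither.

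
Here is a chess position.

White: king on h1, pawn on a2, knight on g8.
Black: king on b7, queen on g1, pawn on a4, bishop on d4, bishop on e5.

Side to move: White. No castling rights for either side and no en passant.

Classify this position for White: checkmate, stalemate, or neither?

White to move; white king on h1.
In check: yes, from the black queen on g1.
King squares — g1: attacked by Bd4; g2: attacked by Qg1; h2: attacked by Qg1.
Legal moves for White: none.
In check with no legal moves → checkmate.

checkmate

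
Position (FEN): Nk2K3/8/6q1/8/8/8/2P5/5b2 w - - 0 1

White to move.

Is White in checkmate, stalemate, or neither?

neither

White to move; white king on e8.
In check: yes, from the black queen on g6.
King squares — d7: available; e7: available; f7: attacked by Qg6; d8: available; f8: available.
Legal moves for White: Kf8, Kd8, Ke7, Kd7.
White is in check but has 4 legal moves → neither.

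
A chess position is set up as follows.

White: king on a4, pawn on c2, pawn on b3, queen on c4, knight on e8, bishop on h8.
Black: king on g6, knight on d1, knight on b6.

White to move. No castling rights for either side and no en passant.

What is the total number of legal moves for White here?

4

White to move; king on a4.
In check: yes, from the black knight on b6.
Legal moves: Kb5, Ka5, Kb4, Ka3.
Count: 4.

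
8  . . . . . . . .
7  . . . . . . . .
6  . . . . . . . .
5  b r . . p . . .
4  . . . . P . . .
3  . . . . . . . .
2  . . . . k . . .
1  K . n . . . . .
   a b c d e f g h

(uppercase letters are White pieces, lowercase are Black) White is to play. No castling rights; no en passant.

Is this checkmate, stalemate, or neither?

White to move; white king on a1.
In check: no.
King squares — b1: attacked by Rb5; a2: attacked by Nc1; b2: attacked by Rb5.
Legal moves for White: none.
Not in check and no legal moves → stalemate.

stalemate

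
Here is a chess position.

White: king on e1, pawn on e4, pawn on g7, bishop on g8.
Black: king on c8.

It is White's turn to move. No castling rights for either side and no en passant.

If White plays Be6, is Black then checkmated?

After Be6: black king on c8; in check: yes, from the white bishop on e6.
Black has 4 legal replies: Kd8, Kb8, Kc7, Kb7.
In check but a legal move exists → not checkmate.

no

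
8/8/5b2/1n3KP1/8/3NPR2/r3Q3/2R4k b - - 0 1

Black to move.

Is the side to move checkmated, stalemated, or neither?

Black to move; black king on h1.
In check: yes, from the white rook on c1.
King squares — g1: attacked by Rc1; g2: attacked by Qe2; h2: attacked by Qe2.
Legal moves for Black: none.
In check with no legal moves → checkmate.

checkmate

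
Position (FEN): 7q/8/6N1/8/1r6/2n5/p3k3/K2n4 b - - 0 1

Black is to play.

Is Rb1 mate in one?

After Rb1: white king on a1; in check: yes, from the black rook on b1.
King squares — b1: attacked by Pa2; a2: attacked by Nc3; b2: attacked by Rb1.
White has no legal moves → checkmate.

yes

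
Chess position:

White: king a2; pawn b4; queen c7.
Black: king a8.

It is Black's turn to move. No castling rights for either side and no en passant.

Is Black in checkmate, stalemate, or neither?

stalemate

Black to move; black king on a8.
In check: no.
King squares — a7: attacked by Qc7; b7: attacked by Qc7; b8: attacked by Qc7.
Legal moves for Black: none.
Not in check and no legal moves → stalemate.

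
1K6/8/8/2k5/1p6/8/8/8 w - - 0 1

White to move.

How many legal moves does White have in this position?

White to move; king on b8.
In check: no.
Legal moves: Kc8, Ka8, Kc7, Kb7, Ka7.
Count: 5.

5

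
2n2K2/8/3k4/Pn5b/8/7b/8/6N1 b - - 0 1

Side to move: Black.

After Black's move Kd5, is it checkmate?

no

After Kd5: white king on f8; in check: no.
White is not in check, so this cannot be checkmate.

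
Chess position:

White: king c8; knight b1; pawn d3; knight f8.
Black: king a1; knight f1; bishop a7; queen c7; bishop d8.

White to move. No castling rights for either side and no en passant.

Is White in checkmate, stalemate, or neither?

White to move; white king on c8.
In check: yes, from the black queen on c7.
King squares — b7: attacked by Qc7; c7: attacked by Bd8; d7: attacked by Qc7; b8: attacked by Ba7; d8: attacked by Qc7.
Legal moves for White: none.
In check with no legal moves → checkmate.

checkmate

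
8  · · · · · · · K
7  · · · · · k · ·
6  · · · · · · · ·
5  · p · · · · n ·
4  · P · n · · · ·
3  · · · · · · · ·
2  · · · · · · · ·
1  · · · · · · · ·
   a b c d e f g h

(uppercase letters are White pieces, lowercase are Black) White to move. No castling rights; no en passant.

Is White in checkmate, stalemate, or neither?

stalemate

White to move; white king on h8.
In check: no.
King squares — g7: attacked by Kf7; h7: attacked by Ng5; g8: attacked by Kf7.
Legal moves for White: none.
Not in check and no legal moves → stalemate.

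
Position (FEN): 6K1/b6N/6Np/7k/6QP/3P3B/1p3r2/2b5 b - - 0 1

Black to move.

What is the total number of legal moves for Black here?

Black to move; king on h5.
In check: yes, from the white queen on g4.
Legal moves: none.
Count: 0.

0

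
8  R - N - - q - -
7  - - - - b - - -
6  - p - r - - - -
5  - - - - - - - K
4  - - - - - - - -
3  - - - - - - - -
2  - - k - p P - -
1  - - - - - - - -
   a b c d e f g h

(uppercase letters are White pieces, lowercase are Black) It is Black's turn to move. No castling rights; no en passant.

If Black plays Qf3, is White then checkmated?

After Qf3: white king on h5; in check: yes, from the black queen on f3.
King squares — g4: attacked by Qf3; h4: attacked by Be7; g5: attacked by Be7; g6: attacked by Rd6; h6: attacked by Rd6.
White has no legal moves → checkmate.

yes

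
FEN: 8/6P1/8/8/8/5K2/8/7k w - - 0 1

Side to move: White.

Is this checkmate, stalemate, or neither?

neither

White to move; white king on f3.
In check: no.
Legal moves for White: Kg4, Kf4, Ke4, Kg3, Ke3, Kf2, Ke2, g8=Q, g8=R, g8=B, g8=N.
White has 11 legal moves and is not in check → neither.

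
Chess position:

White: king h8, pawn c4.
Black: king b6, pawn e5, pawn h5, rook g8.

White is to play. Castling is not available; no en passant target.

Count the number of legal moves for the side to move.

White to move; king on h8.
In check: yes, from the black rook on g8.
Legal moves: Kxg8, Kh7.
Count: 2.

2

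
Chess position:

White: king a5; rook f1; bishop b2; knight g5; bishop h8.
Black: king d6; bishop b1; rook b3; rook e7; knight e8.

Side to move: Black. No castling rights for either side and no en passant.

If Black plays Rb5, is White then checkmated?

After Rb5: white king on a5; in check: yes, from the black rook on b5.
White has 3 legal replies: Ka6, Kxb5, Ka4.
In check but a legal move exists → not checkmate.

no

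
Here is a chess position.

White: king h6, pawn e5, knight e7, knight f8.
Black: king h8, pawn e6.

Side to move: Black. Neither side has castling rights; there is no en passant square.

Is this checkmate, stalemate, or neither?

stalemate

Black to move; black king on h8.
In check: no.
King squares — g7: attacked by Kh6; h7: attacked by Kh6; g8: attacked by Ne7.
Legal moves for Black: none.
Not in check and no legal moves → stalemate.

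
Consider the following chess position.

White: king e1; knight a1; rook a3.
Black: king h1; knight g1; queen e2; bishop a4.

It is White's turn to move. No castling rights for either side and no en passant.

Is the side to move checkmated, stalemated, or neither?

checkmate

White to move; white king on e1.
In check: yes, from the black queen on e2.
King squares — d1: attacked by Qe2; f1: attacked by Qe2; d2: attacked by Qe2; e2: attacked by Ng1; f2: attacked by Qe2.
Legal moves for White: none.
In check with no legal moves → checkmate.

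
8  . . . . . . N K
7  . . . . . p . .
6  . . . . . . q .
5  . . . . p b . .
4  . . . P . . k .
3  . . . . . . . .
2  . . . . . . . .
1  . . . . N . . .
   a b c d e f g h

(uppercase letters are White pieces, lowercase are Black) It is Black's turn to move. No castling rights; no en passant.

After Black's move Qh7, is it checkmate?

yes

After Qh7: white king on h8; in check: yes, from the black queen on h7.
King squares — g7: attacked by Qh7; h7: attacked by Bf5; g8: own knight.
White has no legal moves → checkmate.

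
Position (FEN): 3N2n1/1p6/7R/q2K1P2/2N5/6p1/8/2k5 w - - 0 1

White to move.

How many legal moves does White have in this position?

White to move; king on d5.
In check: yes, from the black queen on a5.
Legal moves: Ke6, Kd6, Ke4, Kd4, Nxa5.
Count: 5.

5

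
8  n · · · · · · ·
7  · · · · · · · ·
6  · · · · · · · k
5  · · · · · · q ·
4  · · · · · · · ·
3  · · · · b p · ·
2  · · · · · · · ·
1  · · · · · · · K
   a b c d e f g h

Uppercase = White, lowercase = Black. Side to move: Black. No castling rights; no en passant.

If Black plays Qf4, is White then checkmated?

no

After Qf4: white king on h1; in check: no.
White is not in check, so this cannot be checkmate.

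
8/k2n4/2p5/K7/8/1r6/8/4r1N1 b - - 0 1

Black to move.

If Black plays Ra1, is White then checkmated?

After Ra1: white king on a5; in check: yes, from the black rook on a1.
King squares — a4: attacked by Ra1; b4: attacked by Rb3; b5: attacked by Rb3; a6: attacked by Ra1; b6: attacked by Rb3.
White has no legal moves → checkmate.

yes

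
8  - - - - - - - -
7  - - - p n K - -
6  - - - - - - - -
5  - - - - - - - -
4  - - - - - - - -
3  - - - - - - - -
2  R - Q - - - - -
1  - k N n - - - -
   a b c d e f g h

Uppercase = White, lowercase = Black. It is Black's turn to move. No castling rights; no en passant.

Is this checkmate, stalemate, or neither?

checkmate

Black to move; black king on b1.
In check: yes, from the white queen on c2.
King squares — a1: attacked by Ra2; c1: attacked by Qc2; a2: attacked by Nc1; b2: attacked by Ra2; c2: attacked by Ra2.
Legal moves for Black: none.
In check with no legal moves → checkmate.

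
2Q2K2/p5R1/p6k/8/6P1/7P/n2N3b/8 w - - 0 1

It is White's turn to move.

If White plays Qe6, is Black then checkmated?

After Qe6: black king on h6; in check: yes, from the white queen on e6.
King squares — g5: attacked by Rg7; h5: attacked by Pg4; g6: attacked by Qe6; g7: attacked by Kf8; h7: attacked by Rg7.
Black has no legal moves → checkmate.

yes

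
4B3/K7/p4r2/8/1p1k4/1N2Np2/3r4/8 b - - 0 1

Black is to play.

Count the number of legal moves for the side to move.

5

Black to move; king on d4.
In check: yes, from the white knight on b3.
Legal moves: Ke5, Ke4, Kxe3, Kd3, Kc3.
Count: 5.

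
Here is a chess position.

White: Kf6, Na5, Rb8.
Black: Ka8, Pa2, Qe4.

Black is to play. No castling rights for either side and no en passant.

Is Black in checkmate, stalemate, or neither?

Black to move; black king on a8.
In check: yes, from the white rook on b8.
Legal moves for Black: Kxb8, Ka7.
Black is in check but has 2 legal moves → neither.

neither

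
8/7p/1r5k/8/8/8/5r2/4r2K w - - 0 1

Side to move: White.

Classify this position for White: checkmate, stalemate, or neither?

checkmate

White to move; white king on h1.
In check: yes, from the black rook on e1.
King squares — g1: attacked by Re1; g2: attacked by Rf2; h2: attacked by Rf2.
Legal moves for White: none.
In check with no legal moves → checkmate.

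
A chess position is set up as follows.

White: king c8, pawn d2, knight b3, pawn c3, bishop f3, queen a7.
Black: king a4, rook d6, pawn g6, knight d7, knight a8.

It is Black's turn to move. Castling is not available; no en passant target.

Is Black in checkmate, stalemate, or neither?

Black to move; black king on a4.
In check: yes, from the white queen on a7.
Legal moves for Black: Kb5, Kxb3, Ra6.
Black is in check but has 3 legal moves → neither.

neither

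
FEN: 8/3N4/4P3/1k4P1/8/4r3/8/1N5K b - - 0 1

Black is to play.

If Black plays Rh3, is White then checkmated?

no

After Rh3: white king on h1; in check: yes, from the black rook on h3.
White has 2 legal replies: Kg2, Kg1.
In check but a legal move exists → not checkmate.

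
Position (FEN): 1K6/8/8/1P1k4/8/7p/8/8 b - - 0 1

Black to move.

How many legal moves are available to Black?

8

Black to move; king on d5.
In check: no.
Legal moves: Ke6, Kd6, Ke5, Kc5, Ke4, Kd4, Kc4, h2.
Count: 8.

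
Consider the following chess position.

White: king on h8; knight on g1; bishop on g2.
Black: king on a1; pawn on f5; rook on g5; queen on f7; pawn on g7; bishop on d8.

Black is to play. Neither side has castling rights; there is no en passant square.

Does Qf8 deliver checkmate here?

no

After Qf8: white king on h8; in check: yes, from the black queen on f8.
White has 1 legal reply: Kh7.
In check but a legal move exists → not checkmate.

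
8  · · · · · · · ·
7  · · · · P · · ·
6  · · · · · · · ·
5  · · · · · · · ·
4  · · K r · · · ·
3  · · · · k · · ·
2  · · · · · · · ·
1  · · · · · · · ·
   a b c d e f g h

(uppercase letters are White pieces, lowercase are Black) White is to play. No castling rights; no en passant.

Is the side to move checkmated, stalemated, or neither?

neither

White to move; white king on c4.
In check: yes, from the black rook on d4.
King squares — b3: available; c3: available; d3: attacked by Ke3; b4: attacked by Rd4; d4: attacked by Ke3; b5: available; c5: available; d5: attacked by Rd4.
Legal moves for White: Kc5, Kb5, Kc3, Kb3.
White is in check but has 4 legal moves → neither.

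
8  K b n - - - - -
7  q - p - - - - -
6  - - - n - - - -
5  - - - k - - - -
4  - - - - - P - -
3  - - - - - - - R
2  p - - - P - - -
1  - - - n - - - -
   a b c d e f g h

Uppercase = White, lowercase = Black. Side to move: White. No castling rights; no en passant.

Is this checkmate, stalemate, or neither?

checkmate

White to move; white king on a8.
In check: yes, from the black queen on a7.
King squares — a7: attacked by Bb8; b7: attacked by Nd6; b8: attacked by Qa7.
Legal moves for White: none.
In check with no legal moves → checkmate.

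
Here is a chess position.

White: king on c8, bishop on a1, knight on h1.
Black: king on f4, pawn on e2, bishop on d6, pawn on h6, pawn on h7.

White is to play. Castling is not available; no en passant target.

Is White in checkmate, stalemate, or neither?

White to move; white king on c8.
In check: no.
Legal moves for White: Kd8, Kd7, Kb7, Ng3, Nf2, Bh8, Bg7, Bf6, Be5+, Bd4, Bc3, Bb2.
White has 12 legal moves and is not in check → neither.

neither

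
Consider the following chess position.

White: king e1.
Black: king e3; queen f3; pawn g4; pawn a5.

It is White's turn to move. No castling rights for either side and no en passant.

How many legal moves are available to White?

White to move; king on e1.
In check: no.
Legal moves: none.
Count: 0.

0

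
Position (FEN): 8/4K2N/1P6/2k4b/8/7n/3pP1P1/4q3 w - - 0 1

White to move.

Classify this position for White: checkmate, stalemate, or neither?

neither

White to move; white king on e7.
In check: no.
Legal moves for White: Nf8, Nf6, Ng5, Kf8, Kd8, Kd7, Kf6, Ke6, gxh3, b7, g3, e3, g4, e4.
White has 14 legal moves and is not in check → neither.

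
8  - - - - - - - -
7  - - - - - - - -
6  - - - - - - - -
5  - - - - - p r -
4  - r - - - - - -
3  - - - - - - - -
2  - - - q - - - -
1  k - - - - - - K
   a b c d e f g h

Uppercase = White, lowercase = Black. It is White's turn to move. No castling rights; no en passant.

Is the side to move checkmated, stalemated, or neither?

stalemate

White to move; white king on h1.
In check: no.
King squares — g1: attacked by Rg5; g2: attacked by Qd2; h2: attacked by Qd2.
Legal moves for White: none.
Not in check and no legal moves → stalemate.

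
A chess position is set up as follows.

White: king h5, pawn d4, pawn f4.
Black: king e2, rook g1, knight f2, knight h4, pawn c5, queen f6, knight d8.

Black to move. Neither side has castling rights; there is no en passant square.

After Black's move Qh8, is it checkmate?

yes

After Qh8: white king on h5; in check: yes, from the black queen on h8.
King squares — g4: attacked by Rg1; h4: attacked by Qh8; g5: attacked by Rg1; g6: attacked by Rg1; h6: attacked by Qh8.
White has no legal moves → checkmate.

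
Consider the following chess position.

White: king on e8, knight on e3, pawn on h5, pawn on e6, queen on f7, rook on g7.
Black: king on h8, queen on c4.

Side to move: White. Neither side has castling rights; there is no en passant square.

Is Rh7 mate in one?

yes

After Rh7: black king on h8; in check: yes, from the white rook on h7.
King squares — g7: attacked by Qf7; h7: attacked by Qf7; g8: attacked by Qf7.
Black has no legal moves → checkmate.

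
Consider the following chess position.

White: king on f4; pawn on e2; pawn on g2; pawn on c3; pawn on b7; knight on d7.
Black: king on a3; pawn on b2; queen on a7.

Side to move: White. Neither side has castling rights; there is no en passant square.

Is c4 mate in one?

After c4: black king on a3; in check: no.
Black is not in check, so this cannot be checkmate.

no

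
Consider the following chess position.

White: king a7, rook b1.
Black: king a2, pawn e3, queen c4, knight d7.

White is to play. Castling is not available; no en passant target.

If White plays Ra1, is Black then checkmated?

After Ra1: black king on a2; in check: yes, from the white rook on a1.
Black has 3 legal replies: Kb3, Kb2, Kxa1.
In check but a legal move exists → not checkmate.

no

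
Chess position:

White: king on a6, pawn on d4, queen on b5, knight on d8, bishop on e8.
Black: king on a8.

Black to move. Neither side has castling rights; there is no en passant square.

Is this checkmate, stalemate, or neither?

Black to move; black king on a8.
In check: no.
King squares — a7: attacked by Ka6; b7: attacked by Qb5; b8: attacked by Qb5.
Legal moves for Black: none.
Not in check and no legal moves → stalemate.

stalemate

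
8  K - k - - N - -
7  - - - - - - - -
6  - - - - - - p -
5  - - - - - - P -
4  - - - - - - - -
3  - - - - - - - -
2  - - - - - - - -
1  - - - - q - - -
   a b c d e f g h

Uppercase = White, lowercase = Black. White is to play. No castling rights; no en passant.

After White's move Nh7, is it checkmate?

no

After Nh7: black king on c8; in check: no.
Black is not in check, so this cannot be checkmate.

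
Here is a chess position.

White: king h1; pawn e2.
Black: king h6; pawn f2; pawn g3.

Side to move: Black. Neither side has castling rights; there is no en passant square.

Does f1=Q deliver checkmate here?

After f1=Q: white king on h1; in check: yes, from the black queen on f1.
King squares — g1: attacked by Qf1; g2: attacked by Qf1; h2: attacked by Pg3.
White has no legal moves → checkmate.

yes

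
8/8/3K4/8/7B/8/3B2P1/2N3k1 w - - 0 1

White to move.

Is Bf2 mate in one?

no

After Bf2: black king on g1; in check: yes, from the white bishop on f2.
Black has 5 legal replies: Kh2, Kxg2, Kxf2, Kh1, Kf1.
In check but a legal move exists → not checkmate.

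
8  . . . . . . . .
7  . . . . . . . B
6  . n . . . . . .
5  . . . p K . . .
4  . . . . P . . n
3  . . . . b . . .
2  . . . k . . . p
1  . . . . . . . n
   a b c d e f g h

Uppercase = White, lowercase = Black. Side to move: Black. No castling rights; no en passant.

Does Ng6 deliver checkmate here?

After Ng6: white king on e5; in check: yes, from the black knight on g6.
White has 5 legal replies: Kf6, Ke6, Kd6, Kf5, Bxg6.
In check but a legal move exists → not checkmate.

no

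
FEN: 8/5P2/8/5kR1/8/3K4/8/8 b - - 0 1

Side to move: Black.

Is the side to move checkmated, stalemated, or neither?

neither

Black to move; black king on f5.
In check: yes, from the white rook on g5.
Legal moves for Black: Kf6, Ke6, Kxg5, Kf4.
Black is in check but has 4 legal moves → neither.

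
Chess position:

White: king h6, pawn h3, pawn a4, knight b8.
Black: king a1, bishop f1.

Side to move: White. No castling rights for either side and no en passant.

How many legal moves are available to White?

White to move; king on h6.
In check: no.
Legal moves: Nd7, Nc6, Na6, Kh7, Kg7, Kg6, Kh5, Kg5, a5, h4.
Count: 10.

10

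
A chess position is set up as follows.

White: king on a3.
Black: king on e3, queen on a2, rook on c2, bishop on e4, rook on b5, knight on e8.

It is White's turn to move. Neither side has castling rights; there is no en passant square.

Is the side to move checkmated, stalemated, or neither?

checkmate

White to move; white king on a3.
In check: yes, from the black queen on a2.
King squares — a2: attacked by Rc2; b2: attacked by Qa2; b3: attacked by Qa2; a4: attacked by Qa2; b4: attacked by Rb5.
Legal moves for White: none.
In check with no legal moves → checkmate.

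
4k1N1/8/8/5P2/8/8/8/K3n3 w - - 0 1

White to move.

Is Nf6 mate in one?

After Nf6: black king on e8; in check: yes, from the white knight on f6.
Black has 4 legal replies: Kf8, Kd8, Kf7, Ke7.
In check but a legal move exists → not checkmate.

no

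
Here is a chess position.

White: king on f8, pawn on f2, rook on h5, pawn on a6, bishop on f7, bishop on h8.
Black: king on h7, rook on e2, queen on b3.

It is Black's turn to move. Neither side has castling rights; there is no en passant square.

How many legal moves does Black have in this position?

Black to move; king on h7.
In check: yes, from the white rook on h5.
Legal moves: none.
Count: 0.

0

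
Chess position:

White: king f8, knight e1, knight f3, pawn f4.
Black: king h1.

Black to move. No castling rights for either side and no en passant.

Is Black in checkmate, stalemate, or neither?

stalemate

Black to move; black king on h1.
In check: no.
King squares — g1: attacked by Nf3; g2: attacked by Ne1; h2: attacked by Nf3.
Legal moves for Black: none.
Not in check and no legal moves → stalemate.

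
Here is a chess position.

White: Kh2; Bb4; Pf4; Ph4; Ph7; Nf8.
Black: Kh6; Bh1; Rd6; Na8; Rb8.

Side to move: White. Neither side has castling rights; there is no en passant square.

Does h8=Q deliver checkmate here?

yes

After h8=Q: black king on h6; in check: yes, from the white queen on h8.
King squares — g5: attacked by Pf4; h5: attacked by Qh8; g6: attacked by Nf8; g7: attacked by Qh8; h7: attacked by Nf8.
Black has no legal moves → checkmate.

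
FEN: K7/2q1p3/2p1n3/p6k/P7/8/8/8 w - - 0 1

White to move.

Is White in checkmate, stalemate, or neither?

stalemate

White to move; white king on a8.
In check: no.
King squares — a7: attacked by Qc7; b7: attacked by Qc7; b8: attacked by Qc7.
Legal moves for White: none.
Not in check and no legal moves → stalemate.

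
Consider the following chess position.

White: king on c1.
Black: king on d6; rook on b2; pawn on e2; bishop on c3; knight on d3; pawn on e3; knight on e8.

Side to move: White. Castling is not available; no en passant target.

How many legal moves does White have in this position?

White to move; king on c1.
In check: yes, from the black knight on d3.
Legal moves: none.
Count: 0.

0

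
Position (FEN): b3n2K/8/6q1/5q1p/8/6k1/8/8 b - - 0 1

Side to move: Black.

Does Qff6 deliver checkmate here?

yes

After Qff6: white king on h8; in check: yes, from the black queen on f6.
King squares — g7: attacked by Qf6; h7: attacked by Qg6; g8: attacked by Qg6.
White has no legal moves → checkmate.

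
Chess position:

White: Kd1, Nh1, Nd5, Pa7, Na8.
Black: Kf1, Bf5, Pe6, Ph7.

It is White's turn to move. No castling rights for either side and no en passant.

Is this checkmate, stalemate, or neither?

neither

White to move; white king on d1.
In check: no.
Legal moves for White: Nac7, Nab6, Ne7, Ndc7, Nf6, Ndb6, Nf4, Nb4, Ne3+, Nc3, Ng3+, Nf2, Kd2, Kc1.
White has 14 legal moves and is not in check → neither.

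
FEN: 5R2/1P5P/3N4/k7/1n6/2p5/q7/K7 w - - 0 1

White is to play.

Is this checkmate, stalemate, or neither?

checkmate

White to move; white king on a1.
In check: yes, from the black queen on a2.
King squares — b1: attacked by Qa2; a2: attacked by Nb4; b2: attacked by Qa2.
Legal moves for White: none.
In check with no legal moves → checkmate.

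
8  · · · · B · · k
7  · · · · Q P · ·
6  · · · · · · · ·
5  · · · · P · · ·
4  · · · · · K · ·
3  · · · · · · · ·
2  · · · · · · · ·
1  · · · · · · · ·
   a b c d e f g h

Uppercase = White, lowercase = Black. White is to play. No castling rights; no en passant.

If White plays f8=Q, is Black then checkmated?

After f8=Q: black king on h8; in check: yes, from the white queen on f8.
King squares — g7: attacked by Qe7; h7: attacked by Qe7; g8: attacked by Qf8.
Black has no legal moves → checkmate.

yes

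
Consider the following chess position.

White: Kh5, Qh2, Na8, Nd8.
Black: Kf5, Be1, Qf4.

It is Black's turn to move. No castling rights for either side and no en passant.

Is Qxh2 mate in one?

After Qxh2: white king on h5; in check: yes, from the black queen on h2.
King squares — g4: attacked by Kf5; h4: attacked by Be1; g5: attacked by Kf5; g6: attacked by Kf5; h6: attacked by Qh2.
White has no legal moves → checkmate.

yes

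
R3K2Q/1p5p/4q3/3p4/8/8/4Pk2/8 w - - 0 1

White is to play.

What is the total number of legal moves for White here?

White to move; king on e8.
In check: yes, from the black queen on e6.
Legal moves: Kf8, Kd8.
Count: 2.

2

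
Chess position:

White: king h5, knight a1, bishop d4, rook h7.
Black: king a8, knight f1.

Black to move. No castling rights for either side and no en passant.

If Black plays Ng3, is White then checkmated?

no

After Ng3: white king on h5; in check: yes, from the black knight on g3.
White has 5 legal replies: Kh6, Kg6, Kg5, Kh4, Kg4.
In check but a legal move exists → not checkmate.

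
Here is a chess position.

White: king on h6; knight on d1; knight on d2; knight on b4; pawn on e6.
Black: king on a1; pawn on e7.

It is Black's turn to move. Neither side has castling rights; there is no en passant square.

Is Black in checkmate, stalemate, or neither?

Black to move; black king on a1.
In check: no.
King squares — b1: attacked by Nd2; a2: attacked by Nb4; b2: attacked by Nd1.
Legal moves for Black: none.
Not in check and no legal moves → stalemate.

stalemate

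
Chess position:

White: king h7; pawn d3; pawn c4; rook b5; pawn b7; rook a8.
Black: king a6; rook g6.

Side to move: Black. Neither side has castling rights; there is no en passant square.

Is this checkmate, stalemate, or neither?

checkmate

Black to move; black king on a6.
In check: yes, from the white rook on a8.
King squares — a5: attacked by Rb5; b5: attacked by Pc4; b6: attacked by Rb5; a7: attacked by Ra8; b7: attacked by Rb5.
Legal moves for Black: none.
In check with no legal moves → checkmate.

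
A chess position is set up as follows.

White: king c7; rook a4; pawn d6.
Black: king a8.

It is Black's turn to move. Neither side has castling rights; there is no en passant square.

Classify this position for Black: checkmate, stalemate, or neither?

checkmate

Black to move; black king on a8.
In check: yes, from the white rook on a4.
King squares — a7: attacked by Ra4; b7: attacked by Kc7; b8: attacked by Kc7.
Legal moves for Black: none.
In check with no legal moves → checkmate.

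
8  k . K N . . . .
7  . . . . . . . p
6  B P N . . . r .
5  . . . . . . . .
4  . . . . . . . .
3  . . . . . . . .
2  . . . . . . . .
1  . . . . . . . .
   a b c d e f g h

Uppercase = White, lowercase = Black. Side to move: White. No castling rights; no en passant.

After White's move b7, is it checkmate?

yes

After b7: black king on a8; in check: yes, from the white pawn on b7.
King squares — a7: attacked by Nc6; b7: attacked by Ba6; b8: attacked by Nc6.
Black has no legal moves → checkmate.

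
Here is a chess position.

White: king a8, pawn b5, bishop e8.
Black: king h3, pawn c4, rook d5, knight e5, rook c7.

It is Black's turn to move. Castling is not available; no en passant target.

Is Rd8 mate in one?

After Rd8: white king on a8; in check: yes, from the black rook on d8.
King squares — a7: attacked by Rc7; b7: attacked by Rc7; b8: attacked by Rd8.
White has no legal moves → checkmate.

yes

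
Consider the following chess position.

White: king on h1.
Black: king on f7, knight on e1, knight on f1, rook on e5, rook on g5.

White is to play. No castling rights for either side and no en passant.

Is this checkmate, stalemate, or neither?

stalemate

White to move; white king on h1.
In check: no.
King squares — g1: attacked by Rg5; g2: attacked by Ne1; h2: attacked by Nf1.
Legal moves for White: none.
Not in check and no legal moves → stalemate.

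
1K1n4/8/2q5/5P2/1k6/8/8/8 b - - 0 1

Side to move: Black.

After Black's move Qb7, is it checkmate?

After Qb7: white king on b8; in check: yes, from the black queen on b7.
King squares — a7: attacked by Qb7; b7: attacked by Nd8; c7: attacked by Qb7; a8: attacked by Qb7; c8: attacked by Qb7.
White has no legal moves → checkmate.

yes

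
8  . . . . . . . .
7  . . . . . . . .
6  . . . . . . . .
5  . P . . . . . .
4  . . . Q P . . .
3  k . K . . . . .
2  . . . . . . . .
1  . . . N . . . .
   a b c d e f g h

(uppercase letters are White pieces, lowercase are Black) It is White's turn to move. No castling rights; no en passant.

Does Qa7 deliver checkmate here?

After Qa7: black king on a3; in check: yes, from the white queen on a7.
King squares — a2: attacked by Qa7; b2: attacked by Nd1; b3: attacked by Kc3; a4: attacked by Qa7; b4: attacked by Kc3.
Black has no legal moves → checkmate.

yes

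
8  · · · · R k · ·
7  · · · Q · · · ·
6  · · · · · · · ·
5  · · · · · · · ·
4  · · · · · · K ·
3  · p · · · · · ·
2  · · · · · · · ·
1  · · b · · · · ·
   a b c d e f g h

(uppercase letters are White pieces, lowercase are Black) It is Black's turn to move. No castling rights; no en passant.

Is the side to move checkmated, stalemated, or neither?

Black to move; black king on f8.
In check: yes, from the white rook on e8.
King squares — e7: attacked by Qd7; f7: attacked by Qd7; g7: attacked by Qd7; e8: attacked by Qd7; g8: attacked by Re8.
Legal moves for Black: none.
In check with no legal moves → checkmate.

checkmate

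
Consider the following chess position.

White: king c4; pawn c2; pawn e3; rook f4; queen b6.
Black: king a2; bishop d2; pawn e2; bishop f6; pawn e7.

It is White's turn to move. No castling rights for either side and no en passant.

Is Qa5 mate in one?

no

After Qa5: black king on a2; in check: yes, from the white queen on a5.
Black has 3 legal replies: Kb2, Kb1, Bxa5.
In check but a legal move exists → not checkmate.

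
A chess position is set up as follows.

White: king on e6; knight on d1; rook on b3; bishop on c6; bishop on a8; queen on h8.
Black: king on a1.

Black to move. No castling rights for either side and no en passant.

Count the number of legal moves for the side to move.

1

Black to move; king on a1.
In check: yes, from the white queen on h8.
Legal moves: Ka2.
Count: 1.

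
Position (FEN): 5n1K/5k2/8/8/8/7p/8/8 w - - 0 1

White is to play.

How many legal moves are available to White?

0

White to move; king on h8.
In check: no.
Legal moves: none.
Count: 0.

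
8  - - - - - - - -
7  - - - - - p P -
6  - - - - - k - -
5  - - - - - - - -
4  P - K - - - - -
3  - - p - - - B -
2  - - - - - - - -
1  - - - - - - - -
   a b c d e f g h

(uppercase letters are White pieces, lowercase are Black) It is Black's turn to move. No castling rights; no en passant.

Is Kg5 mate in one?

no

After Kg5: white king on c4; in check: no.
White is not in check, so this cannot be checkmate.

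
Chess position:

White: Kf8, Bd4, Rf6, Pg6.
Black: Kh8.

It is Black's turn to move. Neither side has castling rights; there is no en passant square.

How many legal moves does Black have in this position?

0

Black to move; king on h8.
In check: no.
Legal moves: none.
Count: 0.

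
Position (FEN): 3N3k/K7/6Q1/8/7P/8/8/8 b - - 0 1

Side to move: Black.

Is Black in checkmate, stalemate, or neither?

Black to move; black king on h8.
In check: no.
King squares — g7: attacked by Qg6; h7: attacked by Qg6; g8: attacked by Qg6.
Legal moves for Black: none.
Not in check and no legal moves → stalemate.

stalemate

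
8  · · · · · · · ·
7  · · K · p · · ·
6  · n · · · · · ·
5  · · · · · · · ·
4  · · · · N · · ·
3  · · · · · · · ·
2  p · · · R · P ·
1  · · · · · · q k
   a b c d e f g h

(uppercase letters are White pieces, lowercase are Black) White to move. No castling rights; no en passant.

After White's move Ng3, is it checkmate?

After Ng3: black king on h1; in check: yes, from the white knight on g3.
Black has 1 legal reply: Kh2.
In check but a legal move exists → not checkmate.

no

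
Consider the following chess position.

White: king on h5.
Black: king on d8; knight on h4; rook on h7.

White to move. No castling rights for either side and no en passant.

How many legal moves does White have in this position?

2

White to move; king on h5.
In check: yes, from the black rook on h7.
Legal moves: Kg5, Kg4.
Count: 2.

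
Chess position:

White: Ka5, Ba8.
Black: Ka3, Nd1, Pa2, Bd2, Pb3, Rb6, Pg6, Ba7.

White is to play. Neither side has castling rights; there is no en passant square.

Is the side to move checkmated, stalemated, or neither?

White to move; white king on a5.
In check: yes, from the black bishop on d2.
King squares — a4: attacked by Ka3; b4: attacked by Bd2; b5: attacked by Rb6; a6: attacked by Rb6; b6: attacked by Ba7.
Legal moves for White: none.
In check with no legal moves → checkmate.

checkmate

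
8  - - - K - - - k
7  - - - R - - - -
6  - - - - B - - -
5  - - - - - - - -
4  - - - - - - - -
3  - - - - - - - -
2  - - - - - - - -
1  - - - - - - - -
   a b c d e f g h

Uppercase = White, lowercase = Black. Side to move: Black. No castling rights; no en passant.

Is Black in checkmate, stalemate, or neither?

stalemate

Black to move; black king on h8.
In check: no.
King squares — g7: attacked by Rd7; h7: attacked by Rd7; g8: attacked by Be6.
Legal moves for Black: none.
Not in check and no legal moves → stalemate.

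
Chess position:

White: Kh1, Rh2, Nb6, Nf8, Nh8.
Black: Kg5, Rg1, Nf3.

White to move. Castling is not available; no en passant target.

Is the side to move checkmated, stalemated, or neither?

White to move; white king on h1.
In check: yes, from the black rook on g1.
King squares — g1: attacked by Nf3; g2: attacked by Rg1; h2: own rook.
Legal moves for White: none.
In check with no legal moves → checkmate.

checkmate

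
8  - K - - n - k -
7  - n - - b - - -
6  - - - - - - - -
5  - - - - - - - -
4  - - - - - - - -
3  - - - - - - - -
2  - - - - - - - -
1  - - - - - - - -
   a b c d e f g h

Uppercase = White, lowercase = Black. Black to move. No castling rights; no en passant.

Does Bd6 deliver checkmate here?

After Bd6: white king on b8; in check: yes, from the black bishop on d6.
White has 4 legal replies: Kc8, Ka8, Kxb7, Ka7.
In check but a legal move exists → not checkmate.

no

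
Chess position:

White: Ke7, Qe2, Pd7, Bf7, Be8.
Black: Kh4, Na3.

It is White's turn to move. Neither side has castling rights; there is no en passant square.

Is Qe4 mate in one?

After Qe4: black king on h4; in check: yes, from the white queen on e4.
Black has 3 legal replies: Kg5, Kh3, Kg3.
In check but a legal move exists → not checkmate.

no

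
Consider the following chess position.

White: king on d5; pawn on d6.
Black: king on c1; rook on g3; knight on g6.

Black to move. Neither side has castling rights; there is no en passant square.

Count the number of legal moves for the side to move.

22

Black to move; king on c1.
In check: no.
Legal moves: Nh8, Nf8, Ne7+, Ne5, Nh4, Nf4+, Rg5+, Rg4, Rh3, Rf3, Re3, Rd3+, Rc3, Rb3, Ra3, Rg2, Rg1, Kd2, Kc2, Kb2, Kd1, Kb1.
Count: 22.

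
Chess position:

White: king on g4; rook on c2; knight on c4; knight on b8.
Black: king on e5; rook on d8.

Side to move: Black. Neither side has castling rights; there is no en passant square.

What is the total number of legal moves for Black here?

5

Black to move; king on e5.
In check: yes, from the white knight on c4.
Legal moves: Kf6, Ke6, Kd5, Ke4, Kd4.
Count: 5.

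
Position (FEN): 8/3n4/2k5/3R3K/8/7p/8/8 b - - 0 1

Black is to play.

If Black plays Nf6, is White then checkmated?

no

After Nf6: white king on h5; in check: yes, from the black knight on f6.
White has 4 legal replies: Kh6, Kg6, Kg5, Kh4.
In check but a legal move exists → not checkmate.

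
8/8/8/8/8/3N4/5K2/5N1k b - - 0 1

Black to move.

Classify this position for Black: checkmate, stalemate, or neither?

stalemate

Black to move; black king on h1.
In check: no.
King squares — g1: attacked by Kf2; g2: attacked by Kf2; h2: attacked by Nf1.
Legal moves for Black: none.
Not in check and no legal moves → stalemate.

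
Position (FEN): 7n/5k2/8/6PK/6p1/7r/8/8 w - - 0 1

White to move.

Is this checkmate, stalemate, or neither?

neither

White to move; white king on h5.
In check: yes, from the black rook on h3.
Legal moves for White: Kxg4.
White is in check but has 1 legal move → neither.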